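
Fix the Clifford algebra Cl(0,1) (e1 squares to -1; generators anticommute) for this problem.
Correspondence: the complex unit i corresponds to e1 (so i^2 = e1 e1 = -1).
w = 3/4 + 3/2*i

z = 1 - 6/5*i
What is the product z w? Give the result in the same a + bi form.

In blades: z = 1 - 6/5*e1, w = 3/4 + 3/2*e1.
Distribute z over w term by term (generator squares from the signature, products reordered to ascending indices): (1)*w = 3/4 + 3/2*e1; (-6/5*e1)*w = 9/5 - 9/10*e1.
Sum: 51/20 + 3/5*e1; translating back through the correspondence:
Answer: 51/20 + 3/5*i


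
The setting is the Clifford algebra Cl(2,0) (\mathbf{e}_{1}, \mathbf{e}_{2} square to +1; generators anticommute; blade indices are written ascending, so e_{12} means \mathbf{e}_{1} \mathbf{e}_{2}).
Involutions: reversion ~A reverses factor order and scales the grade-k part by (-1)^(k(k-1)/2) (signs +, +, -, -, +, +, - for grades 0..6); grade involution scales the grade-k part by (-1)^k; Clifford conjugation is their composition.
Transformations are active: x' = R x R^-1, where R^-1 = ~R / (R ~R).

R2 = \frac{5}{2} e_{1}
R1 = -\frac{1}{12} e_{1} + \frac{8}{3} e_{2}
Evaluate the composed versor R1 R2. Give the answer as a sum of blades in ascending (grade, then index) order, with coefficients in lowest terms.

Distribute over the terms of R2 (each basis-blade product reordered to ascending indices, repeated generators contracted through their squares):
R1 (\frac{5}{2} e_{1}) = -\frac{5}{24} - \frac{20}{3} e_{12}
Answer: -\frac{5}{24} - \frac{20}{3} e_{12}


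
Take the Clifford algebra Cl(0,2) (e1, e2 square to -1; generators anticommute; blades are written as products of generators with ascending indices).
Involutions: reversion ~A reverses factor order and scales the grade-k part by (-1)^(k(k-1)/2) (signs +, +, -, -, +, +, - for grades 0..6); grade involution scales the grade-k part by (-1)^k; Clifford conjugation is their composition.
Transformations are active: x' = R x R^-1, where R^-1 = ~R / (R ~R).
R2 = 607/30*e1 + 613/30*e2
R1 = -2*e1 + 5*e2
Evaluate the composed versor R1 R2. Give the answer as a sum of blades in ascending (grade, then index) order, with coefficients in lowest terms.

Distribute over the terms of R1 (each basis-blade product reordered to ascending indices, repeated generators contracted through their squares):
(-2*e1) R2 = 607/15 - 613/15*e1 e2
(5*e2) R2 = -613/6 - 607/6*e1 e2
Summing the partial products and collecting blades:
Answer: -617/10 - 4261/30*e1 e2


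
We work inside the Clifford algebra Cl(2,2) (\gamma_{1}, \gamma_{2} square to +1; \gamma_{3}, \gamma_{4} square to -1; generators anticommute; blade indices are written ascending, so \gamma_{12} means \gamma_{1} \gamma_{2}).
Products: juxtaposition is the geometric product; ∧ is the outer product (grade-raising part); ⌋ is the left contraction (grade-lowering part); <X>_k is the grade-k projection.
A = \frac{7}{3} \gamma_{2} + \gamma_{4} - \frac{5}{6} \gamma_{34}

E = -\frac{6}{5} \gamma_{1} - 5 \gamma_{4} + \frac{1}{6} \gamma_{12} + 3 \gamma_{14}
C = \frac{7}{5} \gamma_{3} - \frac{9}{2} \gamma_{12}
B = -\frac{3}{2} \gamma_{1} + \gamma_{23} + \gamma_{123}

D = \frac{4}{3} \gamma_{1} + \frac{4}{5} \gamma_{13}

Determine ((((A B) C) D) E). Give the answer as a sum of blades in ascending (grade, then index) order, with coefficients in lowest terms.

step 1: \frac{7}{3} \gamma_{3} + \frac{7}{2} \gamma_{12} - \frac{7}{3} \gamma_{13} + \frac{3}{2} \gamma_{14} - \frac{5}{6} \gamma_{24} - \frac{5}{6} \gamma_{124} + \frac{5}{4} \gamma_{134} + \gamma_{234} - \gamma_{1234}
step 2: \frac{749}{60} + \frac{49}{15} \gamma_{1} - \frac{15}{4} \gamma_{4} - 2 \gamma_{14} + \frac{21}{2} \gamma_{23} - \frac{107}{20} \gamma_{24} - \frac{9}{2} \gamma_{34} - \frac{28}{5} \gamma_{123} - \frac{7}{5} \gamma_{124} + \frac{12}{5} \gamma_{134} - \frac{107}{24} \gamma_{234} + \frac{7}{6} \gamma_{1234}
step 3: \frac{196}{45} + \frac{749}{45} \gamma_{1} + \frac{112}{25} \gamma_{2} + \frac{196}{75} \gamma_{3} + \frac{344}{75} \gamma_{4} - \frac{42}{5} \gamma_{12} + \frac{749}{75} \gamma_{13} + \frac{7}{5} \gamma_{14} - \frac{112}{15} \gamma_{23} - \frac{14}{5} \gamma_{24} + \frac{8}{5} \gamma_{34} + 14 \gamma_{123} - \frac{107}{30} \gamma_{124} - 9 \gamma_{134} - \frac{98}{225} \gamma_{234} + \frac{4601}{450} \gamma_{1234}
step 4: \frac{214}{25} + \frac{1109}{75} \gamma_{1} - \frac{7159}{675} \gamma_{2} + \frac{16744}{375} \gamma_{3} + \frac{3043}{100} \gamma_{4} - \frac{22487}{6750} \gamma_{12} - \frac{51097}{1125} \gamma_{13} - \frac{72208}{1125} \gamma_{14} + \frac{334}{25} \gamma_{23} + \frac{1097}{150} \gamma_{24} - \frac{91613}{2700} \gamma_{34} + \frac{5329}{90} \gamma_{123} + \frac{7354}{225} \gamma_{124} - \frac{40244}{675} \gamma_{134} + \frac{67577}{750} \gamma_{234} - \frac{11582}{125} \gamma_{1234}
Answer: \frac{214}{25} + \frac{1109}{75} \gamma_{1} - \frac{7159}{675} \gamma_{2} + \frac{16744}{375} \gamma_{3} + \frac{3043}{100} \gamma_{4} - \frac{22487}{6750} \gamma_{12} - \frac{51097}{1125} \gamma_{13} - \frac{72208}{1125} \gamma_{14} + \frac{334}{25} \gamma_{23} + \frac{1097}{150} \gamma_{24} - \frac{91613}{2700} \gamma_{34} + \frac{5329}{90} \gamma_{123} + \frac{7354}{225} \gamma_{124} - \frac{40244}{675} \gamma_{134} + \frac{67577}{750} \gamma_{234} - \frac{11582}{125} \gamma_{1234}


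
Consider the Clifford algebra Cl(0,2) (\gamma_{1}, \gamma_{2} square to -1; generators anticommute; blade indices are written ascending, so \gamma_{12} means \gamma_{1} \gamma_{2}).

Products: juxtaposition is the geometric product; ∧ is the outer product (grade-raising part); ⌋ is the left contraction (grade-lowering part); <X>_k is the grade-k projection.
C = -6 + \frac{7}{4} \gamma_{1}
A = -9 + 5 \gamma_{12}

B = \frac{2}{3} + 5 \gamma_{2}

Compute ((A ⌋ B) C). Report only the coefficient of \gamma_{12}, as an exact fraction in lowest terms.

step 1: -6 - 45 \gamma_{2}
step 2: 36 - \frac{21}{2} \gamma_{1} + 270 \gamma_{2} + \frac{315}{4} \gamma_{12}
Answer: \frac{315}{4}


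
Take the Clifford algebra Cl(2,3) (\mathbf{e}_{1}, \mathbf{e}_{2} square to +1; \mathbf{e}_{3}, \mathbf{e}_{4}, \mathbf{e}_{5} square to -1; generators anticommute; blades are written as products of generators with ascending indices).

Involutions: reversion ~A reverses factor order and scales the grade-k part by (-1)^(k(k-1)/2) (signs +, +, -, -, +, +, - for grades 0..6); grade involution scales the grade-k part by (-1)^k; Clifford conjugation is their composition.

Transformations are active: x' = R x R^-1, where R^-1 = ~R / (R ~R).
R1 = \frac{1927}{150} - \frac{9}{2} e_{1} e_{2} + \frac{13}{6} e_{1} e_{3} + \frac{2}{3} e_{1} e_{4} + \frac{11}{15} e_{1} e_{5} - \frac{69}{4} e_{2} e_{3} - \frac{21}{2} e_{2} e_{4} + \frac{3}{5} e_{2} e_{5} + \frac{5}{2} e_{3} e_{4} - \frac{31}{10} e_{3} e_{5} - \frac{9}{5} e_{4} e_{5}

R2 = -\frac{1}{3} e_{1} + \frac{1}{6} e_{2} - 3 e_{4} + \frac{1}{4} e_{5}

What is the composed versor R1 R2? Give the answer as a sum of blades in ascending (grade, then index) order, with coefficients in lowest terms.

Distribute over the terms of R2 (each basis-blade product reordered to ascending indices, repeated generators contracted through their squares):
R1 (-\frac{1}{3} e_{1}) = -\frac{1927}{450} e_{1} - \frac{3}{2} e_{2} + \frac{13}{18} e_{3} + \frac{2}{9} e_{4} + \frac{11}{45} e_{5} + \frac{23}{4} e_{1} e_{2} e_{3} + \frac{7}{2} e_{1} e_{2} e_{4} - \frac{1}{5} e_{1} e_{2} e_{5} - \frac{5}{6} e_{1} e_{3} e_{4} + \frac{31}{30} e_{1} e_{3} e_{5} + \frac{3}{5} e_{1} e_{4} e_{5}
R1 (\frac{1}{6} e_{2}) = -\frac{3}{4} e_{1} + \frac{1927}{900} e_{2} + \frac{23}{8} e_{3} + \frac{7}{4} e_{4} - \frac{1}{10} e_{5} - \frac{13}{36} e_{1} e_{2} e_{3} - \frac{1}{9} e_{1} e_{2} e_{4} - \frac{11}{90} e_{1} e_{2} e_{5} + \frac{5}{12} e_{2} e_{3} e_{4} - \frac{31}{60} e_{2} e_{3} e_{5} - \frac{3}{10} e_{2} e_{4} e_{5}
R1 (-3 e_{4}) = 2 e_{1} - \frac{63}{2} e_{2} + \frac{15}{2} e_{3} - \frac{1927}{50} e_{4} + \frac{27}{5} e_{5} + \frac{27}{2} e_{1} e_{2} e_{4} - \frac{13}{2} e_{1} e_{3} e_{4} + \frac{11}{5} e_{1} e_{4} e_{5} + \frac{207}{4} e_{2} e_{3} e_{4} + \frac{9}{5} e_{2} e_{4} e_{5} - \frac{93}{10} e_{3} e_{4} e_{5}
R1 (\frac{1}{4} e_{5}) = -\frac{11}{60} e_{1} - \frac{3}{20} e_{2} + \frac{31}{40} e_{3} + \frac{9}{20} e_{4} + \frac{1927}{600} e_{5} - \frac{9}{8} e_{1} e_{2} e_{5} + \frac{13}{24} e_{1} e_{3} e_{5} + \frac{1}{6} e_{1} e_{4} e_{5} - \frac{69}{16} e_{2} e_{3} e_{5} - \frac{21}{8} e_{2} e_{4} e_{5} + \frac{5}{8} e_{3} e_{4} e_{5}
Summing the partial products and collecting blades:
Answer: -\frac{1447}{450} e_{1} - \frac{6977}{225} e_{2} + \frac{2137}{180} e_{3} - \frac{16253}{450} e_{4} + \frac{15761}{1800} e_{5} + \frac{97}{18} e_{1} e_{2} e_{3} + \frac{152}{9} e_{1} e_{2} e_{4} - \frac{521}{360} e_{1} e_{2} e_{5} - \frac{22}{3} e_{1} e_{3} e_{4} + \frac{63}{40} e_{1} e_{3} e_{5} + \frac{89}{30} e_{1} e_{4} e_{5} + \frac{313}{6} e_{2} e_{3} e_{4} - \frac{1159}{240} e_{2} e_{3} e_{5} - \frac{9}{8} e_{2} e_{4} e_{5} - \frac{347}{40} e_{3} e_{4} e_{5}


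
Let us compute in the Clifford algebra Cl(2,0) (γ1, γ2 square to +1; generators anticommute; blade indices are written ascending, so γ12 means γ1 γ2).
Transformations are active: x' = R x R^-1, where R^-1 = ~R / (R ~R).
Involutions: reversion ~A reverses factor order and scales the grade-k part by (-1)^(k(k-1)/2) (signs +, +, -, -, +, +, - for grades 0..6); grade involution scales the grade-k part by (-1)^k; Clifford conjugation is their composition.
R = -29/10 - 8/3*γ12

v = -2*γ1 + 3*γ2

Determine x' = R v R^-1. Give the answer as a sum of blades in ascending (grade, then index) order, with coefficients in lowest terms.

~R = -29/10 + 8/3*γ12, and R ~R = 13969/900, so R^-1 = ~R / (13969/900).
R v = -11/5*γ1 - 421/30*γ2
Answer: 39422/13969*γ1 + 31347/13969*γ2


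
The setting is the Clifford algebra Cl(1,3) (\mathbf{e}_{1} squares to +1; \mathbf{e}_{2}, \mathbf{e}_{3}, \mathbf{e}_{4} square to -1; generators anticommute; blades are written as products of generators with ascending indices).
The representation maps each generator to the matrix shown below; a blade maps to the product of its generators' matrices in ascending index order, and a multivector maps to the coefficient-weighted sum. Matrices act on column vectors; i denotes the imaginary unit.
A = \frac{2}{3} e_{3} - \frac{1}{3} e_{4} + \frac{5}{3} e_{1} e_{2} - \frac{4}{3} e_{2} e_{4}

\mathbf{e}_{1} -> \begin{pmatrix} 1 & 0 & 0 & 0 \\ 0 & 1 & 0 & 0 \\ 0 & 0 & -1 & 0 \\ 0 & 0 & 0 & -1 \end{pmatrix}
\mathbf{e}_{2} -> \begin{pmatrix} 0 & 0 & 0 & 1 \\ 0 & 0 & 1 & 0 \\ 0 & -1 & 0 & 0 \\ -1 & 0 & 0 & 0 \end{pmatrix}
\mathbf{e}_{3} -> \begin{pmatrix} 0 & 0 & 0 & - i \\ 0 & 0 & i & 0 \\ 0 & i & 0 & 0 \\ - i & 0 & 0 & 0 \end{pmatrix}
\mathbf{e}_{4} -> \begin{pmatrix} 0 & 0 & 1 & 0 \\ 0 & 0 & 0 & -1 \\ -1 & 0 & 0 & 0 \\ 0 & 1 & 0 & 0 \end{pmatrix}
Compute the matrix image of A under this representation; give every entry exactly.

Bivector images (products of the table entries): rho(e_{1} e_{2}) = rho(\mathbf{e}_{1})rho(\mathbf{e}_{2}) = \begin{pmatrix} 0 & 0 & 0 & 1 \\ 0 & 0 & 1 & 0 \\ 0 & 1 & 0 & 0 \\ 1 & 0 & 0 & 0 \end{pmatrix}; rho(e_{2} e_{4}) = rho(\mathbf{e}_{2})rho(\mathbf{e}_{4}) = \begin{pmatrix} 0 & 1 & 0 & 0 \\ -1 & 0 & 0 & 0 \\ 0 & 0 & 0 & 1 \\ 0 & 0 & -1 & 0 \end{pmatrix}.
M = (\frac{2}{3})*rho(e_{3}) + (-\frac{1}{3})*rho(e_{4}) + (\frac{5}{3})*rho(e_{1} e_{2}) + (-\frac{4}{3})*rho(e_{2} e_{4}), summed entrywise:
Answer: \begin{pmatrix} 0 & - \frac{4}{3} & - \frac{1}{3} & \frac{5}{3} - \frac{2 i}{3} \\ \frac{4}{3} & 0 & \frac{5}{3} + \frac{2 i}{3} & \frac{1}{3} \\ \frac{1}{3} & \frac{5}{3} + \frac{2 i}{3} & 0 & - \frac{4}{3} \\ \frac{5}{3} - \frac{2 i}{3} & - \frac{1}{3} & \frac{4}{3} & 0 \end{pmatrix}


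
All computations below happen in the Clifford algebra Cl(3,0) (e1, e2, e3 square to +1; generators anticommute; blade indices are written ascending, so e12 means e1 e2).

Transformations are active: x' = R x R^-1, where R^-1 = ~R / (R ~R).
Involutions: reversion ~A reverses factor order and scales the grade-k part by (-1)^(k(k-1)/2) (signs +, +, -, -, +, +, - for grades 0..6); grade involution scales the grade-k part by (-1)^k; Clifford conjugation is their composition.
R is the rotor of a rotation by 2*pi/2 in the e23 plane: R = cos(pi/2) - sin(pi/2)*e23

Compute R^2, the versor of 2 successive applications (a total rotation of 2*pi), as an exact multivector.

Rotor phase runs at HALF the rotation angle; powers of one rotor simply add phase, so after 2 steps in e23 the phase is 2*pi/2 = pi and R^2 = cos(pi) - sin(pi)*e23.
cos(pi) = -1 and sin(pi) = 0, so R^2 = -1. The total rotation 2*pi is 1 full turn, so every vector returns to itself, yet the rotor is -1, on the OTHER sheet of the double cover (an odd number of 2*pi turns).
Answer: -1


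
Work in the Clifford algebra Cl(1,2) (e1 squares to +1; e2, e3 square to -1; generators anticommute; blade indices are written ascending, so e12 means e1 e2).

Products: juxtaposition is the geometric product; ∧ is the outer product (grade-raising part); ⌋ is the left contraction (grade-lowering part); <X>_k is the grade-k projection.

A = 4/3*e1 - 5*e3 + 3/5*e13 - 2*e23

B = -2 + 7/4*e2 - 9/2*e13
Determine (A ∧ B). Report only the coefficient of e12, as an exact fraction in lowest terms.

step 1: -8/3*e1 + 10*e3 + 7/3*e12 - 6/5*e13 + 51/4*e23 - 21/20*e123
Answer: 7/3


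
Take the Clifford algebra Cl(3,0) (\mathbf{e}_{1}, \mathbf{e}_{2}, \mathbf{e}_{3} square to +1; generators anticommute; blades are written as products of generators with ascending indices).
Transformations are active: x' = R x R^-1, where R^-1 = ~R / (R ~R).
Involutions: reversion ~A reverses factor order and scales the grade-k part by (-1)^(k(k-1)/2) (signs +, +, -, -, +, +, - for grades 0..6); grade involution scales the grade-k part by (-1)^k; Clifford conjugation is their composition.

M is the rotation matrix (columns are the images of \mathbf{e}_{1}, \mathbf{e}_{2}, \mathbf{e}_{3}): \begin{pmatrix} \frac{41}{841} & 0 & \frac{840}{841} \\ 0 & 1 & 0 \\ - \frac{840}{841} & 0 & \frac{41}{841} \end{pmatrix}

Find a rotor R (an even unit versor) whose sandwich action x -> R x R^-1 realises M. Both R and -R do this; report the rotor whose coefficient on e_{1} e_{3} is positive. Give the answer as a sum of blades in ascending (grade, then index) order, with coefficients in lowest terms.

Method: write R = a + b12*e_{1} e_{2} + b13*e_{1} e_{3} + b23*e_{2} e_{3} with a^2 + b12^2 + b13^2 + b23^2 = 1 (so R^-1 = ~R). Expanding the columns R e_j ~R gives tr M = 4a^2 - 1 and, from the antisymmetric part, M21 - M12 = -4a*b12, M13 - M31 = 4a*b13, M32 - M23 = -4a*b23.
Here tr M = \frac{923}{841}, so a^2 = (1 + tr M)/4 = \frac{441}{841} and a = ±\frac{21}{29}. Taking a = \frac{21}{29}: M21 - M12 = 0, M13 - M31 = \frac{1680}{841}, M32 - M23 = 0, giving b12 = 0, b13 = \frac{20}{29}, b23 = 0, i.e. R = \frac{21}{29} + \frac{20}{29} e_{1} e_{3}.
Its e_{1} e_{3} coefficient is already positive.
Answer: \frac{21}{29} + \frac{20}{29} e_{1} e_{3}. Recall the cover is two-to-one: with M of trace \frac{923}{841}, both preimages act alike, and the stated e_{1} e_{3} sign chooses the sheet.


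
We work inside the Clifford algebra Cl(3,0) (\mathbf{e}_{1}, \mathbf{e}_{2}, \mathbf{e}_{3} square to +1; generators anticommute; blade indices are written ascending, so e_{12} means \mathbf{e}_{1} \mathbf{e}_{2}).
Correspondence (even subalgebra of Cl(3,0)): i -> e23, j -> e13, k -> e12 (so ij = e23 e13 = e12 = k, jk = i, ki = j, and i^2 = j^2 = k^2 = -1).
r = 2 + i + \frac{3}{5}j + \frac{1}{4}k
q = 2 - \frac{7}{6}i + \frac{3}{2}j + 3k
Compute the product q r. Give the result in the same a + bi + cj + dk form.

In blades: q = 2 + 3 e_{12} + \frac{3}{2} e_{13} - \frac{7}{6} e_{23}, r = 2 + \frac{1}{4} e_{12} + \frac{3}{5} e_{13} + e_{23}.
Distribute q over r term by term (generator squares from the signature, products reordered to ascending indices): (2)*r = 4 + \frac{1}{2} e_{12} + \frac{6}{5} e_{13} + 2 e_{23}; (3 e_{12})*r = -\frac{3}{4} + 6 e_{12} + 3 e_{13} - \frac{9}{5} e_{23}; (\frac{3}{2} e_{13})*r = -\frac{9}{10} - \frac{3}{2} e_{12} + 3 e_{13} + \frac{3}{8} e_{23}; (-\frac{7}{6} e_{23})*r = \frac{7}{6} - \frac{7}{10} e_{12} + \frac{7}{24} e_{13} - \frac{7}{3} e_{23}.
Sum: \frac{211}{60} + \frac{43}{10} e_{12} + \frac{899}{120} e_{13} - \frac{211}{120} e_{23}; translating back through the correspondence:
Answer: \frac{211}{60} - \frac{211}{120}i + \frac{899}{120}j + \frac{43}{10}k


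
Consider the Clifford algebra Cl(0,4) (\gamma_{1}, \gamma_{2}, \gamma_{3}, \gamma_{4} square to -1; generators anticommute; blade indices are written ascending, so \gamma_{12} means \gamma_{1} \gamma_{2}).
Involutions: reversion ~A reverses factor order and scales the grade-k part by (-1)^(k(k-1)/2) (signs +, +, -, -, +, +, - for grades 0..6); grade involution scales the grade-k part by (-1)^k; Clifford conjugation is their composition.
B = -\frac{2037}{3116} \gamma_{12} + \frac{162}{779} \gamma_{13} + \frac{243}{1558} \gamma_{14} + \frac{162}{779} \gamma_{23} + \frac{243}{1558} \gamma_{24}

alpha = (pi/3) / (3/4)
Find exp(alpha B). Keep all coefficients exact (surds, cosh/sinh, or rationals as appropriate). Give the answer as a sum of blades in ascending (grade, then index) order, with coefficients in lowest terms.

B^2 term by term: the squares give (-\frac{2037}{3116})^2*(\gamma_{12})^2 + (\frac{162}{779})^2*(\gamma_{13})^2 + (\frac{243}{1558})^2*(\gamma_{14})^2 + (\frac{162}{779})^2*(\gamma_{23})^2 + (\frac{243}{1558})^2*(\gamma_{24})^2 = \frac{4149369}{9709456}*(-1) + \frac{26244}{606841}*(-1) + \frac{59049}{2427364}*(-1) + \frac{26244}{606841}*(-1) + \frac{59049}{2427364}*(-1) = -\frac{9}{16} (each basis 2-blade squares to minus the product of its generators' squares); cross terms between blades sharing an index anticommute and cancel; the commuting (index-disjoint) pairs give grade-4 terms 2*c*c'*(blade product), which cancel blade by blade — \gamma_{1234}: -\frac{39366}{606841} + \frac{39366}{606841} = 0 — confirming B is simple. So B^2 = -\frac{9}{16}.
B^2 = -\frac{9}{16} — a negative square means the series sums to a rotation: l = \frac{3}{4}, alpha*l = \frac{\pi}{3}, so exp(alpha B) = cos(\frac{\pi}{3}) + (sin(\frac{\pi}{3})/(\frac{3}{4}))*B = \frac{1}{2} + (\frac{2 \sqrt{3}}{3})*B.
Answer: \frac{1}{2} - \frac{679 \sqrt{3}}{1558} \gamma_{12} + \frac{108 \sqrt{3}}{779} \gamma_{13} + \frac{81 \sqrt{3}}{779} \gamma_{14} + \frac{108 \sqrt{3}}{779} \gamma_{23} + \frac{81 \sqrt{3}}{779} \gamma_{24}


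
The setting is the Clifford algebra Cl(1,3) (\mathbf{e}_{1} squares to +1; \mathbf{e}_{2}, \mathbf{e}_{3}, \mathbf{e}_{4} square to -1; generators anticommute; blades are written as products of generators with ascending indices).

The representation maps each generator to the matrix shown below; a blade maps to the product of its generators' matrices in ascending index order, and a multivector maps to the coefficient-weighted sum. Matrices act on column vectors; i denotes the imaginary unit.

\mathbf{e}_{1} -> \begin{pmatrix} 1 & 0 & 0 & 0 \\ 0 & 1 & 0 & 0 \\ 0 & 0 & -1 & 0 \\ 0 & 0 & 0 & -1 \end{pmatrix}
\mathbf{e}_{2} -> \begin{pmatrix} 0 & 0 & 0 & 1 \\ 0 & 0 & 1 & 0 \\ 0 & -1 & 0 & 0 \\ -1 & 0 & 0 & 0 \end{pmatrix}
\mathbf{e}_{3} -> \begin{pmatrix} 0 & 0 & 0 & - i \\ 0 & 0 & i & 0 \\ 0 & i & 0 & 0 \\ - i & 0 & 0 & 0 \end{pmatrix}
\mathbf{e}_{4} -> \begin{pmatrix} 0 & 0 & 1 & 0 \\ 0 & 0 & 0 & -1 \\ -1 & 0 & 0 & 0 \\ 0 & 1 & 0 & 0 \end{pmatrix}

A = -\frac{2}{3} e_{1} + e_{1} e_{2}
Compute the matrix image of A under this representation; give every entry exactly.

Bivector images (products of the table entries): rho(e_{1} e_{2}) = rho(\mathbf{e}_{1})rho(\mathbf{e}_{2}) = \begin{pmatrix} 0 & 0 & 0 & 1 \\ 0 & 0 & 1 & 0 \\ 0 & 1 & 0 & 0 \\ 1 & 0 & 0 & 0 \end{pmatrix}.
M = (-\frac{2}{3})*rho(e_{1}) + (1)*rho(e_{1} e_{2}), summed entrywise:
Answer: \begin{pmatrix} - \frac{2}{3} & 0 & 0 & 1 \\ 0 & - \frac{2}{3} & 1 & 0 \\ 0 & 1 & \frac{2}{3} & 0 \\ 1 & 0 & 0 & \frac{2}{3} \end{pmatrix}


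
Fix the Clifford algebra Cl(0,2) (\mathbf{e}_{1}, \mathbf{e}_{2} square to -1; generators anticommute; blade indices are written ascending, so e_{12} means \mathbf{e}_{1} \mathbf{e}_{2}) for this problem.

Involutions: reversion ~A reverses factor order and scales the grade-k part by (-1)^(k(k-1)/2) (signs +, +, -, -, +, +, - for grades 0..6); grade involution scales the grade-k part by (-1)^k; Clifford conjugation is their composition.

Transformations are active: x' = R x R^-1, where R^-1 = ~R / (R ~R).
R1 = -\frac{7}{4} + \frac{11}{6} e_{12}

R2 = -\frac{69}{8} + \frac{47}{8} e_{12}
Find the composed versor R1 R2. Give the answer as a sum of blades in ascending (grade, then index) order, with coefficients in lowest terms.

Distribute over the terms of R1 (each basis-blade product reordered to ascending indices, repeated generators contracted through their squares):
(-\frac{7}{4}) R2 = \frac{483}{32} - \frac{329}{32} e_{12}
(\frac{11}{6} e_{12}) R2 = -\frac{517}{48} - \frac{253}{16} e_{12}
Summing the partial products and collecting blades:
Answer: \frac{415}{96} - \frac{835}{32} e_{12}


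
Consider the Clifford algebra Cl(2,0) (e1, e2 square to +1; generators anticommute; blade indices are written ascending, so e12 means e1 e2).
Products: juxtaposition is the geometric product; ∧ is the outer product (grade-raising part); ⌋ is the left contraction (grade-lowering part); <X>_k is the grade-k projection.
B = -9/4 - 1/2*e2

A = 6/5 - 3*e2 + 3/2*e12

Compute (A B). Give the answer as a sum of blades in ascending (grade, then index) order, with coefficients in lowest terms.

step 1: -6/5 - 3/4*e1 + 123/20*e2 - 27/8*e12
Answer: -6/5 - 3/4*e1 + 123/20*e2 - 27/8*e12


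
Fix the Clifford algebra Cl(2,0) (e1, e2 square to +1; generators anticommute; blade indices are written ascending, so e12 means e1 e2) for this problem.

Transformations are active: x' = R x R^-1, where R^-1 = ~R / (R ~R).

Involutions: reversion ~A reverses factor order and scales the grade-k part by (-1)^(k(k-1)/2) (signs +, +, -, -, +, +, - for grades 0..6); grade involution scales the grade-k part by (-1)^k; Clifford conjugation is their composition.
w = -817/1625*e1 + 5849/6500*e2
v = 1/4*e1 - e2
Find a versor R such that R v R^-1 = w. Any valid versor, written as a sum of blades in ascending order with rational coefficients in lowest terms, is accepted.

Here q(v) = q(w) = 17/16; the classical choice R = v + w = -1643/6500*e1 - 651/6500*e2 then realises v -> w under the sandwich.
Answer: -1643/6500*e1 - 651/6500*e2


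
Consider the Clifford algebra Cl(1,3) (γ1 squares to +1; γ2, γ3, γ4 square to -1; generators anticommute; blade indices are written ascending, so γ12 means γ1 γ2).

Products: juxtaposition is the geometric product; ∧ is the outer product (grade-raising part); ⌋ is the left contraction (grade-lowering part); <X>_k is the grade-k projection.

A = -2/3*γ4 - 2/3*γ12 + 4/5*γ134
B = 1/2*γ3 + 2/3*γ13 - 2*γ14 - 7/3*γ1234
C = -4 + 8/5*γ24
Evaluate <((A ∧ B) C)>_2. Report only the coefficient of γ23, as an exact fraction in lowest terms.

step 1: 1/3*γ34 - 1/3*γ123 - 4/9*γ134
step 2: -8/15*γ23 - 4/3*γ34 + 92/45*γ123 + 56/45*γ134
step 3: -8/15*γ23 - 4/3*γ34
Answer: -8/15


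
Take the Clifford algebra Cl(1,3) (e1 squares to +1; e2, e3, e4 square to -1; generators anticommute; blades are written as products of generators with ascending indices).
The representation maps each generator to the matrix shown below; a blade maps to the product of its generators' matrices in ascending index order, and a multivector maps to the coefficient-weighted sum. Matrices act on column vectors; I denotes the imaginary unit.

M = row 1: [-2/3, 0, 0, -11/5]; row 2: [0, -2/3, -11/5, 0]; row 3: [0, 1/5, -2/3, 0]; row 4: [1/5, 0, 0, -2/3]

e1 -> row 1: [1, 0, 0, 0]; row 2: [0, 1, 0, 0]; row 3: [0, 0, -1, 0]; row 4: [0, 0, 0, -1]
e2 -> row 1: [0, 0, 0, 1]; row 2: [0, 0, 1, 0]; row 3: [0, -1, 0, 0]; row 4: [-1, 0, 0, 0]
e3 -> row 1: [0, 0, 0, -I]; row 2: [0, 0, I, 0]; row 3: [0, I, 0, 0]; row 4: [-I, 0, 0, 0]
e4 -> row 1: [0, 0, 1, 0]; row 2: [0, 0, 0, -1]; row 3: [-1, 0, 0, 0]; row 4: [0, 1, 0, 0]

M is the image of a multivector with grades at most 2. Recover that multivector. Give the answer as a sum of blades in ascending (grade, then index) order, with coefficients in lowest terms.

Method: the blade images are trace-orthogonal — tr(rho(e_A) rho(e_B)^-1) = 4 if A = B and 0 otherwise — and rho(e_A)^-1 = (e_A)^2 * rho(e_A) with (e_A)^2 = +1 or -1, so the coefficient of e_A in the preimage is (e_A)^2 * tr(M rho(e_A))/4.
Nonzero projections over blades of grade <= 2: 1: (1)^2 = +1, tr(M 1) = -8/3, coefficient -2/3; e2: (e2)^2 = -1, tr(M rho(e2)) = 24/5, coefficient -6/5; e1 e2: (e1 e2)^2 = +1, tr(M rho(e1 e2)) = -4, coefficient -1. Every other blade of grade <= 2 projects to 0.
Answer: -2/3 - 6/5*e2 - e1 e2


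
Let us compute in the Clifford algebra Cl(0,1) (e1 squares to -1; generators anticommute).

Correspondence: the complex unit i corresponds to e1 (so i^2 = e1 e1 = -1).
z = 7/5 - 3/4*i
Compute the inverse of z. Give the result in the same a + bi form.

In blades: z = 7/5 - 3/4*e1.
With qbar = 7/5 + 3/4*e1 (scalar fixed, mapped units negated), z qbar = 1009/400 (the sum of squared coefficients), so z^-1 = qbar / (1009/400) = 560/1009 + 300/1009*e1; translating back:
Answer: 560/1009 + 300/1009*i


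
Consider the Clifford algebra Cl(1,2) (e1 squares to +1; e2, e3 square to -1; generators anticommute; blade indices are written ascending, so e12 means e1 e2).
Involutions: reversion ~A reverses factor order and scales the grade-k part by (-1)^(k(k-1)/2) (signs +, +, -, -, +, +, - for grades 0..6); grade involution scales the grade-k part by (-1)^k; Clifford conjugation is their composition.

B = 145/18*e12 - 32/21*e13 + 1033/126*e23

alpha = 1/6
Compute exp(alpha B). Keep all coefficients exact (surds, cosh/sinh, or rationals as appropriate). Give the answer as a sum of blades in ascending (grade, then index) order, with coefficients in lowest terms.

B^2 term by term: the squares give (145/18)^2*(e12)^2 + (-32/21)^2*(e13)^2 + (1033/126)^2*(e23)^2 = 21025/324*(+1) + 1024/441*(+1) + 1067089/15876*(-1) = 0 (each basis 2-blade squares to minus the product of its generators' squares); cross terms between blades sharing an index anticommute and cancel. So B^2 = 0.
B^2 = 0, so the series truncates immediately: exp(alpha B) = 1 + alpha B (parabolic case).
Answer: 1 + 145/108*e12 - 16/63*e13 + 1033/756*e23


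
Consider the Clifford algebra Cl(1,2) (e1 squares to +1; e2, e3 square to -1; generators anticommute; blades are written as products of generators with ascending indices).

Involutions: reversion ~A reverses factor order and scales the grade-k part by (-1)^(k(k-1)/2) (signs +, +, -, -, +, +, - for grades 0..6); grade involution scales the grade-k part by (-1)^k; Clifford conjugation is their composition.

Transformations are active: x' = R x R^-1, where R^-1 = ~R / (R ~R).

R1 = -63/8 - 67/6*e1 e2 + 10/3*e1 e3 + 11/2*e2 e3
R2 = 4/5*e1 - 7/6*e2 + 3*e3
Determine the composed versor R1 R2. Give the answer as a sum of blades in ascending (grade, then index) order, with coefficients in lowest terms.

Distribute over the terms of R2 (each basis-blade product reordered to ascending indices, repeated generators contracted through their squares):
R1 (4/5*e1) = -63/10*e1 + 134/15*e2 - 8/3*e3 + 22/5*e1 e2 e3
R1 (-7/6*e2) = -469/36*e1 + 147/16*e2 - 77/12*e3 + 35/9*e1 e2 e3
R1 (3*e3) = -10*e1 - 33/2*e2 - 189/8*e3 - 67/2*e1 e2 e3
Summing the partial products and collecting blades:
Answer: -5279/180*e1 + 389/240*e2 - 785/24*e3 - 2269/90*e1 e2 e3


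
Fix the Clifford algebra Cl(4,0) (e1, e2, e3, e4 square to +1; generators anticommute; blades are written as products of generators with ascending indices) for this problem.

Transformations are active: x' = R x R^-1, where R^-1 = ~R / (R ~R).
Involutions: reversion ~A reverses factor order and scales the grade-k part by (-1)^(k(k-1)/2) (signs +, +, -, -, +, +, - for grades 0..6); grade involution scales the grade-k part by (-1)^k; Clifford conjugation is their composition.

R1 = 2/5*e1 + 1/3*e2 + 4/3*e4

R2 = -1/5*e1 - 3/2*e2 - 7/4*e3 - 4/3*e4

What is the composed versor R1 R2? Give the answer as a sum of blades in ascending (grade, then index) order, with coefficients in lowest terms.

Distribute over the terms of R1 (each basis-blade product reordered to ascending indices, repeated generators contracted through their squares):
(2/5*e1) R2 = -2/25 - 3/5*e1 e2 - 7/10*e1 e3 - 8/15*e1 e4
(1/3*e2) R2 = -1/2 + 1/15*e1 e2 - 7/12*e2 e3 - 4/9*e2 e4
(4/3*e4) R2 = -16/9 + 4/15*e1 e4 + 2*e2 e4 + 7/3*e3 e4
Summing the partial products and collecting blades:
Answer: -1061/450 - 8/15*e1 e2 - 7/10*e1 e3 - 4/15*e1 e4 - 7/12*e2 e3 + 14/9*e2 e4 + 7/3*e3 e4


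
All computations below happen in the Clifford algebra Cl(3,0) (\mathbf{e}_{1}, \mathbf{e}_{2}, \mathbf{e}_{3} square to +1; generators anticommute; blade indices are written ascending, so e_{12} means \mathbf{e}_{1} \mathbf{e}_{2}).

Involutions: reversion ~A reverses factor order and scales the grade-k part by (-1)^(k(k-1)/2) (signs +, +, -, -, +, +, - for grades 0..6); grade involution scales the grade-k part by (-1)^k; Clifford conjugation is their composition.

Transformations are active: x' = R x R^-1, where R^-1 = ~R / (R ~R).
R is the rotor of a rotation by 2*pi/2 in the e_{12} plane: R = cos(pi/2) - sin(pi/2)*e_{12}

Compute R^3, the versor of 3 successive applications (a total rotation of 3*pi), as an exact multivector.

Half-angle bookkeeping: 3 applications in e_{12} add up to rotor phase 3*pi/2 = \frac{3 \pi}{2}, so R^3 = cos(\frac{3 \pi}{2}) - sin(\frac{3 \pi}{2})*e_{12}.
cos(\frac{3 \pi}{2}) = 0 and sin(\frac{3 \pi}{2}) = -1, so R^3 = e_{12}. The net rotation is 1*pi (after discarding 1 full turn, each of which contributes a factor -1 to the rotor); the rotor keeps the half-angle phase exactly.
Answer: e_{12}


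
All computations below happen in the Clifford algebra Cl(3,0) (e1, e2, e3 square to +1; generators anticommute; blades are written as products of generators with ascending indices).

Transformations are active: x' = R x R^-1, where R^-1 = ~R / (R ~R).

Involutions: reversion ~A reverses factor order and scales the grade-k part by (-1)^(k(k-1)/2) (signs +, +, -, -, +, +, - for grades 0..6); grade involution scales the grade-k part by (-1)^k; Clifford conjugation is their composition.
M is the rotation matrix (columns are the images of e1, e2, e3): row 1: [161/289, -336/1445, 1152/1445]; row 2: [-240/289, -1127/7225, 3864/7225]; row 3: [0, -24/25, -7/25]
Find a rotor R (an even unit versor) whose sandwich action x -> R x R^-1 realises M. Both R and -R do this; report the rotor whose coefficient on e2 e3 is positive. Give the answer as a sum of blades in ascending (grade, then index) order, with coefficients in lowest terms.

Method: write R = a + b12*e1 e2 + b13*e1 e3 + b23*e2 e3 with a^2 + b12^2 + b13^2 + b23^2 = 1 (so R^-1 = ~R). Expanding the columns R e_j ~R gives tr M = 4a^2 - 1 and, from the antisymmetric part, M21 - M12 = -4a*b12, M13 - M31 = 4a*b13, M32 - M23 = -4a*b23.
Here tr M = 35/289, so a^2 = (1 + tr M)/4 = 81/289 and a = ±9/17. Taking a = 9/17: M21 - M12 = -864/1445, M13 - M31 = 1152/1445, M32 - M23 = -432/289, giving b12 = 24/85, b13 = 32/85, b23 = 12/17, i.e. R = 9/17 + 24/85*e1 e2 + 32/85*e1 e3 + 12/17*e2 e3.
Its e2 e3 coefficient is already positive.
Answer: 9/17 + 24/85*e1 e2 + 32/85*e1 e3 + 12/17*e2 e3. Recall the cover is two-to-one: with M of trace 35/289, both preimages act alike, and the stated e2 e3 sign chooses the sheet.


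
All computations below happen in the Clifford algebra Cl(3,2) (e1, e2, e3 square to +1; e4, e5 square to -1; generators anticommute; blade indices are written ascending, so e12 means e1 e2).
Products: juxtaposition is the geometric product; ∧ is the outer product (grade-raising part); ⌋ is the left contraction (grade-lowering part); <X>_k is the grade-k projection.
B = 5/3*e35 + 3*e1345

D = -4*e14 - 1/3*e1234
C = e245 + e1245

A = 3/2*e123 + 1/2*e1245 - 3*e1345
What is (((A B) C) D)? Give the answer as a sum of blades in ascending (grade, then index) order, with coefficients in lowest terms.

step 1: -9 + 5*e14 + 3/2*e23 + 5/2*e125 + 9/2*e245 - 5/6*e1234
step 2: -9/2 + 9/2*e1 - 5/2*e4 - 5/2*e14 - 5*e25 - 5/6*e35 + 5*e125 + 5/6*e135 - 9*e245 - 3/2*e345 - 9*e1245 - 3/2*e1345
step 3: 10 + 10*e1 - 18*e4 + 18*e14 + 5/6*e23 - 71/2*e25 - 9*e35 + 5/6*e123 - 71/2*e125 - 9*e135 - 3/2*e234 + 355/18*e245 + 5*e345 + 3/2*e1234 - 355/18*e1245 - 5*e1345
Answer: 10 + 10*e1 - 18*e4 + 18*e14 + 5/6*e23 - 71/2*e25 - 9*e35 + 5/6*e123 - 71/2*e125 - 9*e135 - 3/2*e234 + 355/18*e245 + 5*e345 + 3/2*e1234 - 355/18*e1245 - 5*e1345


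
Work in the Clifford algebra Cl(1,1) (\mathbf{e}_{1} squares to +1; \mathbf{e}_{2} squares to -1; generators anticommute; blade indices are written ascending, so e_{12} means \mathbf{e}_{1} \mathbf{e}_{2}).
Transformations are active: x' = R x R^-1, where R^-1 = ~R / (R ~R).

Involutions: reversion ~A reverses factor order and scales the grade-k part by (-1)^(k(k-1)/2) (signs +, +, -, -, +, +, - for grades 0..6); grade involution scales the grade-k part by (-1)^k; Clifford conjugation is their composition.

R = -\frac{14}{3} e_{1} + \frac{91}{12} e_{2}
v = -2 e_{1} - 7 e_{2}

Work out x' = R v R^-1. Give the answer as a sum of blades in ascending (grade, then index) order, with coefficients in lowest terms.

~R = -\frac{14}{3} e_{1} + \frac{91}{12} e_{2}, and R ~R = -\frac{1715}{48}, so R^-1 = ~R / (-\frac{1715}{48}).
R v = \frac{749}{12} + \frac{287}{6} e_{12}
Answer: \frac{1922}{105} e_{1} - \frac{2047}{105} e_{2}


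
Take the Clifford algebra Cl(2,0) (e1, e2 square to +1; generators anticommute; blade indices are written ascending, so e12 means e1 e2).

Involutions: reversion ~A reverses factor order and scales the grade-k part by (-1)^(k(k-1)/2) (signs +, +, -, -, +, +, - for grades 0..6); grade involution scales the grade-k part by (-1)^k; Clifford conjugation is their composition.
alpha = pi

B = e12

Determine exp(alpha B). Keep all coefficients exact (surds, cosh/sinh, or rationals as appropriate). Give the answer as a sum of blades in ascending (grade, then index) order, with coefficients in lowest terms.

B^2 = (1)^2*(e12)^2 = 1*(-1) = -1 (a basis 2-blade squares to minus the product of its generators' squares).
B^2 = -1 — a negative square means the series sums to a rotation: l = 1, alpha*l = pi, so exp(alpha B) = cos(pi) + (sin(pi)/1)*B = -1 + (0)*B.
Answer: -1


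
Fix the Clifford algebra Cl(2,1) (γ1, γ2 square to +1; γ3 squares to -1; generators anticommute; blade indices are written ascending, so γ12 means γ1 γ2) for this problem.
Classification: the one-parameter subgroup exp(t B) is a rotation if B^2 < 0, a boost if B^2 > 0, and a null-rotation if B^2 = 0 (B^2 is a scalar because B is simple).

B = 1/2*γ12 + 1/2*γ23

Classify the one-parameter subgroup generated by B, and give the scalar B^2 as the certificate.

B^2 term by term: the squares give (1/2)^2*(γ12)^2 + (1/2)^2*(γ23)^2 = 1/4*(-1) + 1/4*(+1) = 0 (each basis 2-blade squares to minus the product of its generators' squares); cross terms between blades sharing an index anticommute and cancel. So B^2 = 0.
Answer: null-rotation, certificate B^2 = 0. Key observation: B^2 = 0 is a conjugation invariant, so its sign decides the class regardless of the surface form of B.


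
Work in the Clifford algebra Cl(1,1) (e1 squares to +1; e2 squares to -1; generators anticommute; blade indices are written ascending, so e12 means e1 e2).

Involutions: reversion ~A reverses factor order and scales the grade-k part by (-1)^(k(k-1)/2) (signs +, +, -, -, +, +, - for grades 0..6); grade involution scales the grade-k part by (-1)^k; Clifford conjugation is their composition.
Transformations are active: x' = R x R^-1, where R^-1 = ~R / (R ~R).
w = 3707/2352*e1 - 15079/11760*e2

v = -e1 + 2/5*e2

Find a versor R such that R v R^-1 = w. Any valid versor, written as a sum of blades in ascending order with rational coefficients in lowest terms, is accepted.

Here q(v) = q(w) = 21/25; the classical choice R = v + w = 1355/2352*e1 - 2075/2352*e2 then realises v -> w under the sandwich.
Answer: 1355/2352*e1 - 2075/2352*e2


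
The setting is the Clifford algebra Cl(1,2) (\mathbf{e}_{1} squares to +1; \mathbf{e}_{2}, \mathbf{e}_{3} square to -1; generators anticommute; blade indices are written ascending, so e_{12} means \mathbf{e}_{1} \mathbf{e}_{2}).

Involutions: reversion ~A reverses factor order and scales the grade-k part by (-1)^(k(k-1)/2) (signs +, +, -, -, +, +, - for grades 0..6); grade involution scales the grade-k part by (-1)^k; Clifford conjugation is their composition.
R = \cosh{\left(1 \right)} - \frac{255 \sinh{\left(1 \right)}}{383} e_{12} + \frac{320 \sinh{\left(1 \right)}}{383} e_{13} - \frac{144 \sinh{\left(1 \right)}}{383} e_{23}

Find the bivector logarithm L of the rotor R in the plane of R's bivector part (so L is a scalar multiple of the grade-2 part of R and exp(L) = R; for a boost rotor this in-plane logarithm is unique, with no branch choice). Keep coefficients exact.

The scalar part of R is \cosh{\left(1 \right)}, which fixes the rapidity magnitude through cosh (cosh is even, so it cannot fix the sign — the bivector part carries that); dividing the bivector part by sinh of the rapidity gives the plane, and L = rapidity * plane, where the joint sign ambiguity of (rapidity, plane) cancels in the product.
Concretely: cosh(rapidity) = \cosh{\left(1 \right)} gives rapidity = ±1, and since rapidity/sinh(rapidity) is even the sign is immaterial: L = (rapidity/sinh(rapidity)) * <R>_2 = (\frac{1}{\sinh{\left(1 \right)}}) * <R>_2.
Answer: - \frac{255}{383} e_{12} + \frac{320}{383} e_{13} - \frac{144}{383} e_{23}


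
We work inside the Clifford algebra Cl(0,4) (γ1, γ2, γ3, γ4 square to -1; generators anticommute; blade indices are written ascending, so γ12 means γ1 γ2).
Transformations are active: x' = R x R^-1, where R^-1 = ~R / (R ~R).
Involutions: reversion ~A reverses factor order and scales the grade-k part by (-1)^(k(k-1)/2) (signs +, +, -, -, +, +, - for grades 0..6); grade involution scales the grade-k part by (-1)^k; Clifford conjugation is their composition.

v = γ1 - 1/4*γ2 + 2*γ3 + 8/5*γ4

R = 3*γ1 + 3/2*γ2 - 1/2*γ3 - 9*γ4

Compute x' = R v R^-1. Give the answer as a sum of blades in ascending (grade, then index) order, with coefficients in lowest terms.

~R = 3*γ1 + 3/2*γ2 - 1/2*γ3 - 9*γ4, and R ~R = -185/2, so R^-1 = ~R / (-185/2).
R v = 511/40 - 9/4*γ12 + 13/2*γ13 + 69/5*γ14 + 23/8*γ23 + 3/20*γ24 + 86/5*γ34
Answer: -3383/1850*γ1 - 152/925*γ2 - 6889/3700*γ3 + 1639/1850*γ4


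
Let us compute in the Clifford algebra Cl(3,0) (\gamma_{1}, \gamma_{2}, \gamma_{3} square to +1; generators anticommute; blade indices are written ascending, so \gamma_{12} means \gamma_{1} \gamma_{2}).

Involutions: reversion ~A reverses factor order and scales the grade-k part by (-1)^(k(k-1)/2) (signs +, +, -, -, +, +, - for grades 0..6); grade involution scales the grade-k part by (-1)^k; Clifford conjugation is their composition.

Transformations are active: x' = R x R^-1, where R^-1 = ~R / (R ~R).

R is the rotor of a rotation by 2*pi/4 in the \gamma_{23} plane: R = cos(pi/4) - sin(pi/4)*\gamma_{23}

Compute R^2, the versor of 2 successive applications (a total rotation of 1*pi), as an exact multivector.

Half-angle bookkeeping: 2 applications in \gamma_{23} add up to rotor phase 2*pi/4 = \frac{\pi}{2}, so R^2 = cos(\frac{\pi}{2}) - sin(\frac{\pi}{2})*\gamma_{23}.
cos(\frac{\pi}{2}) = 0 and sin(\frac{\pi}{2}) = 1, so R^2 = -\gamma_{23}. The net rotation is 1*pi; the rotor keeps the half-angle phase exactly.
Answer: -\gamma_{23}


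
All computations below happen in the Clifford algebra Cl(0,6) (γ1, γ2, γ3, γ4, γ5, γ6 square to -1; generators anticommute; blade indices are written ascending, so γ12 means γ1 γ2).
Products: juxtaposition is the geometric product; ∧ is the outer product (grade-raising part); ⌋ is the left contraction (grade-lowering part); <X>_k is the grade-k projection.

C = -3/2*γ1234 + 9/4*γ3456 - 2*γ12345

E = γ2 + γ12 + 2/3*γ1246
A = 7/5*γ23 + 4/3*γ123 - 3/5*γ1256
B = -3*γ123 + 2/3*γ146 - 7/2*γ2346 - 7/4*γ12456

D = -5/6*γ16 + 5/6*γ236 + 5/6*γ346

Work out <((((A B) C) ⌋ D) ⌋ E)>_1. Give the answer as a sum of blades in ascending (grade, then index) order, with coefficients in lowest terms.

step 1: -4 + 21/5*γ1 + 21/20*γ4 + 49/10*γ46 + 14/3*γ146 + 2/5*γ245 - 9/5*γ356 + 21/10*γ1345 - 8/9*γ2346 + 7/3*γ3456 + 14/15*γ12346 - 49/20*γ13456
step 2: 21/4 - 441/80*γ1 + 21/5*γ2 - 81/20*γ4 - 7/5*γ6 + 4/5*γ13 + 407/120*γ16 - 23/20*γ25 + 49/10*γ26 + 441/40*γ35 + 28/15*γ56 - 63/40*γ123 - 21/10*γ125 + 14/3*γ126 + 99/10*γ135 + 16/9*γ156 + 63/10*γ234 + 61/10*γ236 + 147/40*γ256 + 189/80*γ356 + 6*γ1234 - 21/10*γ1235 - 147/20*γ1236 - 18/5*γ1246 + 7/2*γ1256 + 42/5*γ2345 - 28/3*γ2356 - 9*γ3456 + 8*γ12345 + 49/5*γ12356 - 27/10*γ12456 + 189/20*γ13456
step 3: 1139/144 + 7/6*γ1 + 49/12*γ3 - 147/32*γ6 - 35/8*γ16 + 7/6*γ23 + 7/6*γ34 - 55/8*γ36 + 35/8*γ236 + 35/8*γ346
step 4: 971/144*γ2 + 1139/144*γ12 + 35/12*γ24 - 49/16*γ124 - 7/9*γ246 + 1139/216*γ1246
step 5: 971/144*γ2
Answer: 971/144*γ2
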